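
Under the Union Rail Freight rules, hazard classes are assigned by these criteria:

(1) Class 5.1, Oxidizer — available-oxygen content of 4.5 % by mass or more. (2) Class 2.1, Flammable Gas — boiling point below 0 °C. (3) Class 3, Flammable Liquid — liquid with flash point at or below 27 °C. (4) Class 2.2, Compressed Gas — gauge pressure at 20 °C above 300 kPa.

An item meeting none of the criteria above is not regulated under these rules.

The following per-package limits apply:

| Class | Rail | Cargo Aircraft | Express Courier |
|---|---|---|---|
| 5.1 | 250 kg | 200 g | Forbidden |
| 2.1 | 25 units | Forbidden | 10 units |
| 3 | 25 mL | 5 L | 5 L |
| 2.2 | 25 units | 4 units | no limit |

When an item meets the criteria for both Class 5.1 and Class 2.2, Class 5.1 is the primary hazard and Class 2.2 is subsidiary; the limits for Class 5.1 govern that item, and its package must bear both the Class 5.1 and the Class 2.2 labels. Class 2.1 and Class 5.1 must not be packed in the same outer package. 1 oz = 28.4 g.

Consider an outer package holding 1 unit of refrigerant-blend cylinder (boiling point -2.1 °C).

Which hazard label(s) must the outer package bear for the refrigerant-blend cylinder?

Boiling point -2.1 °C meets the Class 2.1 criterion (Flammable Gas), so the refrigerant-blend cylinder is Class 2.1.
Only the Class 2.1 label is required.

Class 2.1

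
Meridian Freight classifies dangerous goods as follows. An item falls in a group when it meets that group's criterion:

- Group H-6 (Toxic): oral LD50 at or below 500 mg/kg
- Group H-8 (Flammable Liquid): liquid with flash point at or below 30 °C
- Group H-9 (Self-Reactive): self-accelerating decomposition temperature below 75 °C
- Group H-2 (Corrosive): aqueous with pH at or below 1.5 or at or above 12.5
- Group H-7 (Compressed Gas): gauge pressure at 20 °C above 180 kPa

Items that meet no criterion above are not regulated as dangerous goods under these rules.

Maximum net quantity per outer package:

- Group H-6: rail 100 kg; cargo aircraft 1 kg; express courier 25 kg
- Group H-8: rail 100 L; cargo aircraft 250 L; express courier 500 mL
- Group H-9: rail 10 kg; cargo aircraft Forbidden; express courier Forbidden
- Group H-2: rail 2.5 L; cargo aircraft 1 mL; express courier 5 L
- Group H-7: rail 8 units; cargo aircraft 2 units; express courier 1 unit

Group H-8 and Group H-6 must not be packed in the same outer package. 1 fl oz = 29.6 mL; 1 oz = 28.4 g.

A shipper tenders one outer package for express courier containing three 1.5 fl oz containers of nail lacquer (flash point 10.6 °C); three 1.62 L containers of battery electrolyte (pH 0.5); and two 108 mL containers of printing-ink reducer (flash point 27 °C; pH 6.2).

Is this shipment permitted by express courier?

Yes

Flash point 10.6 °C meets the Group H-8 criterion (Flammable Liquid), so the nail lacquer is Group H-8.
The battery electrolyte has pH 0.5, which is ≤ 1.5, so it is Group H-2 (Corrosive).
The printing-ink reducer has flash point 27 °C, which is ≤ 30 °C, so it is Group H-8 (Flammable Liquid).
Total Group H-8: (three 1.5 fl oz containers = 133.2 mL) + (two 108 mL containers = 216 mL) = 349.2 mL.
349.2 mL ≤ 500 mL (express courier limit, Group H-8) — within limit.
Group H-2 quantity: three 1.62 L containers = 4.86 L.
4.86 L is within the express courier limit of 5 L for Group H-2.
The segregation rule (Group H-8 with Group H-6) does not apply to Group H-8 with Group H-2.
Every hazard group is within its express courier limit and no segregation rule is violated.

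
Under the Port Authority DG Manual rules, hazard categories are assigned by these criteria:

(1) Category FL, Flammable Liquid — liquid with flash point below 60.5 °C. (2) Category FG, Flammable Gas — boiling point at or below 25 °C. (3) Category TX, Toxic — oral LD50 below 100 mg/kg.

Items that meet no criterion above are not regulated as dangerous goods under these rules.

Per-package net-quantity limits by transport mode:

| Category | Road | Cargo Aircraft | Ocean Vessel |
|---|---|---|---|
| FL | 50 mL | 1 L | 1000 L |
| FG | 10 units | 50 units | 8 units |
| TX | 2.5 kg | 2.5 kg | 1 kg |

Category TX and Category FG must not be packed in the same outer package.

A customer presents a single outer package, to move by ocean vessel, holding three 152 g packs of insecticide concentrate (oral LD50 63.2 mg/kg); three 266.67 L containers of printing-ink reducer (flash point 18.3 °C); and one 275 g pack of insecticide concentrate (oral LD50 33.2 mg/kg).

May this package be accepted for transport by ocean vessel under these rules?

Yes

Insecticide concentrate: oral LD50 63.2 mg/kg < 100 mg/kg → Category TX (Toxic).
With flash point 18.3 °C (< 60.5 °C), the printing-ink reducer falls in Category FL.
With oral LD50 33.2 mg/kg (< 100 mg/kg), the insecticide concentrate falls in Category TX.
Category FL quantity: three 266.67 L containers = 800.01 L.
800.01 L is within the ocean vessel limit of 1000 L for Category FL.
Total Category TX: (three 152 g packs = 456 g) + 275 g = 731 g.
731 g is within the ocean vessel limit of 1 kg for Category TX.
The segregation rule (Category TX with Category FG) does not apply to Category FL with Category TX.
Every hazard category is within its ocean vessel limit and no segregation rule is violated.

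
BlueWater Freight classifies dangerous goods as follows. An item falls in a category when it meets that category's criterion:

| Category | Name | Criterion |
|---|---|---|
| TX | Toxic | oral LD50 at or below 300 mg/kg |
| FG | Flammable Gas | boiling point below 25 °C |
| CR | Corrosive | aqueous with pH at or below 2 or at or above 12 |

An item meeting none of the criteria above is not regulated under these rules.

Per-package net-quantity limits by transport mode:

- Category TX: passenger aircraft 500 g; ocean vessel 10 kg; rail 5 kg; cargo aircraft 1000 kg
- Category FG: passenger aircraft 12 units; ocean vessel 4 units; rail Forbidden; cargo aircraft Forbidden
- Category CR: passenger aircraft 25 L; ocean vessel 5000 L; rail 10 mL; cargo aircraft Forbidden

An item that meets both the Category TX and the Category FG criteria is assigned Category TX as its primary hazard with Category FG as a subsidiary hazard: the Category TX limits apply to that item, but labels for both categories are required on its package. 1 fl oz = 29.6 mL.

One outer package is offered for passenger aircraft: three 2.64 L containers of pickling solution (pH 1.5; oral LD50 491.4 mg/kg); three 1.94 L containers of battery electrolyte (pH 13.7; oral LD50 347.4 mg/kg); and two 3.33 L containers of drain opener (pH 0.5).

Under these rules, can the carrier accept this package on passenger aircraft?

Yes

With pH 1.5 (≤ 2), the pickling solution falls in Category CR.
The battery electrolyte has pH 13.7, which is ≥ 12, so it is Category CR (Corrosive).
The drain opener has pH 0.5, which is ≤ 2, so it is Category CR (Corrosive).
Category CR net quantity: (three 2.64 L containers = 7.92 L) + (three 1.94 L containers = 5.82 L) + (two 3.33 L containers = 6.66 L) = 20.4 L.
20.4 L is within the passenger aircraft limit of 25 L for Category CR.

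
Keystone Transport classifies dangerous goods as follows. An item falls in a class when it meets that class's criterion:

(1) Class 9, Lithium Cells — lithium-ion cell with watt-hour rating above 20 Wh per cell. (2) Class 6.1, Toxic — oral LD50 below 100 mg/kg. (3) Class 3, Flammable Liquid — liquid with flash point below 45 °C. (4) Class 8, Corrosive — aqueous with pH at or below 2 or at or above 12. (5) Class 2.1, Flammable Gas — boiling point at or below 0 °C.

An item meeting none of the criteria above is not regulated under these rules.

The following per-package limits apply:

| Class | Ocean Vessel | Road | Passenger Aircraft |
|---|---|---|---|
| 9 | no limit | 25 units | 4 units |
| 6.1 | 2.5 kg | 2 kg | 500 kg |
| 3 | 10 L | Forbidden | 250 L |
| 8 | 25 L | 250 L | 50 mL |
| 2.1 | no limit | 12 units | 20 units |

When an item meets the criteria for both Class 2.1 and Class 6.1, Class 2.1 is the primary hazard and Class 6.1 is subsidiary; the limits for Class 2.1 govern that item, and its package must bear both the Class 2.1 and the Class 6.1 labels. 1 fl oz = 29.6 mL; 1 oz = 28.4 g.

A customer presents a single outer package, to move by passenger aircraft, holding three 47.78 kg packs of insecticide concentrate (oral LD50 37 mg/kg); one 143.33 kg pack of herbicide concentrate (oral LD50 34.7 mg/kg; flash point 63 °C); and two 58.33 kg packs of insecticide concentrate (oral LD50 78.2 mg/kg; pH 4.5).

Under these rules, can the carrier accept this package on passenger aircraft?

Yes

Insecticide concentrate: oral LD50 37 mg/kg < 100 mg/kg → Class 6.1 (Toxic).
The herbicide concentrate has oral LD50 34.7 mg/kg, which is < 100 mg/kg, so it is Class 6.1 (Toxic).
The insecticide concentrate has oral LD50 78.2 mg/kg, which is < 100 mg/kg, so it is Class 6.1 (Toxic).
Class 6.1 net quantity: (three 47.78 kg packs = 143.34 kg) + 143.33 kg + (two 58.33 kg packs = 116.66 kg) = 403.33 kg.
403.33 kg ≤ 500 kg (passenger aircraft limit, Class 6.1) — within limit.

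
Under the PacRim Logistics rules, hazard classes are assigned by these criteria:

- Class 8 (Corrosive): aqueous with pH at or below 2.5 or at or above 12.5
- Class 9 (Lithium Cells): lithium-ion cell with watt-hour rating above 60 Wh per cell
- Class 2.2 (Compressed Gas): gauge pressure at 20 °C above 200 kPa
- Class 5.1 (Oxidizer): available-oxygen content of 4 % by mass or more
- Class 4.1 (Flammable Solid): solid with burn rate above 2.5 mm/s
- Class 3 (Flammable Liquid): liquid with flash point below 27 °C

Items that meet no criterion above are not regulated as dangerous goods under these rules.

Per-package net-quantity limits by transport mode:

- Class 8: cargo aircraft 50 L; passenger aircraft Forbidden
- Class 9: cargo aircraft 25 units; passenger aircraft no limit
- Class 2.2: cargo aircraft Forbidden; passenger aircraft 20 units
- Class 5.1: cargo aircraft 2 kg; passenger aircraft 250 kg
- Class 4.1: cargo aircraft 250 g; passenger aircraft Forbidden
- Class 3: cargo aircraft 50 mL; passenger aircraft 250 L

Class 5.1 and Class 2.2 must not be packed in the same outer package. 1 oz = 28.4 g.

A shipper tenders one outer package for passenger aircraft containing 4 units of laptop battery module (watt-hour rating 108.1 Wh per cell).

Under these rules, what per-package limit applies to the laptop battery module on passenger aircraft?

Watt-hour rating 108.1 Wh per cell meets the Class 9 criterion (Lithium Cells), so the laptop battery module is Class 9.
The passenger aircraft limit for Class 9 is no limit.

no limit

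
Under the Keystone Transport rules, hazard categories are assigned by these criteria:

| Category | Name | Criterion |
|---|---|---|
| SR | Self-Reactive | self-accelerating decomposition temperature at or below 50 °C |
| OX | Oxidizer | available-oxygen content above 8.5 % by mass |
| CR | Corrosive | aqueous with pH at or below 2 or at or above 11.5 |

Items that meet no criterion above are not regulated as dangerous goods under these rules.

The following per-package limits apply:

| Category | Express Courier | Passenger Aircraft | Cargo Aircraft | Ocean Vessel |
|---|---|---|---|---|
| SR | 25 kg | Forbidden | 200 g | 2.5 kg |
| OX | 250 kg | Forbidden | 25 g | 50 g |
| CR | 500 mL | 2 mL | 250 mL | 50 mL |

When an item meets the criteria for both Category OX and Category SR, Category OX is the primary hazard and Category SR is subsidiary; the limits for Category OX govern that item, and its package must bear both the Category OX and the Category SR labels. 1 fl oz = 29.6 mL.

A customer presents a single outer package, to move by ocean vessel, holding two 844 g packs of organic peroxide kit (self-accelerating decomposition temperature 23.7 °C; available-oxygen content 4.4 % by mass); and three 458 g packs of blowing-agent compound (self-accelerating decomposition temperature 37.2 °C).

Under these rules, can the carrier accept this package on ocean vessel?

No

Organic peroxide kit: self-accelerating decomposition temperature 23.7 °C ≤ 50 °C → Category SR (Self-Reactive).
With self-accelerating decomposition temperature 37.2 °C (≤ 50 °C), the blowing-agent compound falls in Category SR.
Total Category SR: (two 844 g packs = 1.688 kg) + (three 458 g packs = 1.374 kg) = 3.062 kg.
3.062 kg exceeds the ocean vessel limit of 2.5 kg for Category SR.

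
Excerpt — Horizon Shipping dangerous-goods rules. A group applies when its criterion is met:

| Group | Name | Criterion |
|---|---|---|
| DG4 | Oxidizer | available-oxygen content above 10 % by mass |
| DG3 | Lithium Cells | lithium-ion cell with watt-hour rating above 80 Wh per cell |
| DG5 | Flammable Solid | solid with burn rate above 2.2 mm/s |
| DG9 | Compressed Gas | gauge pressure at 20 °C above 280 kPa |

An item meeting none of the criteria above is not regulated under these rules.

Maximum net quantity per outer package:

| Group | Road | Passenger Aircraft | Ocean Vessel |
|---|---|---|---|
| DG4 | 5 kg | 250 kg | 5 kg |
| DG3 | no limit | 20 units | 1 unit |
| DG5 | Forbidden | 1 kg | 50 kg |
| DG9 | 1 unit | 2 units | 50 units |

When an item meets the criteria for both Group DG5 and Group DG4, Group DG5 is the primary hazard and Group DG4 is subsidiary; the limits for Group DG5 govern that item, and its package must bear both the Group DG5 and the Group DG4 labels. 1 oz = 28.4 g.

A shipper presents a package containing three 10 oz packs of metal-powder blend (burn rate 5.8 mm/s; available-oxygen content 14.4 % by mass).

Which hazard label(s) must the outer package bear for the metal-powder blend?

Group DG4 and DG5

The metal-powder blend has burn rate 5.8 mm/s, which is > 2.2 mm/s, so it is Group DG5 (Flammable Solid).
Available-oxygen content 14.4 % by mass meets the Group DG4 criterion (Oxidizer), so the metal-powder blend is Group DG4.
By the precedence rule Group DG5 is primary and Group DG4 is subsidiary, and that rule requires both labels on the package.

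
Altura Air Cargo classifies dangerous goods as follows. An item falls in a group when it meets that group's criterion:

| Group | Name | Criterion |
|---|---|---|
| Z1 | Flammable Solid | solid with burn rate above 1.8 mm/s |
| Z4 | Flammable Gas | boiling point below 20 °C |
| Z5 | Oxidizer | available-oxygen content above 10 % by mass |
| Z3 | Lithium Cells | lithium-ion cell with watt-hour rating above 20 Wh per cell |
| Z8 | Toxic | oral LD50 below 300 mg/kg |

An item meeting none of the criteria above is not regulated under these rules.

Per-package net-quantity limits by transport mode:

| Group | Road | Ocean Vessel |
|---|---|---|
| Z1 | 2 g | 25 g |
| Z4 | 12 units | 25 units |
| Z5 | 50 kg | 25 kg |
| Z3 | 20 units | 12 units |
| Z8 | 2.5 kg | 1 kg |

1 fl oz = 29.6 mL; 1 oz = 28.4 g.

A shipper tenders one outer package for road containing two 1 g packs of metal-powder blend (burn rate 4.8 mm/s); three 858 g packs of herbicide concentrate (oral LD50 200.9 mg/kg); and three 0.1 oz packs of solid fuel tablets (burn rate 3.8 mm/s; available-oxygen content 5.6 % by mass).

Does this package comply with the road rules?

Burn rate 4.8 mm/s meets the Group Z1 criterion (Flammable Solid), so the metal-powder blend is Group Z1.
Herbicide concentrate: oral LD50 200.9 mg/kg < 300 mg/kg → Group Z8 (Toxic).
Burn rate 3.8 mm/s meets the Group Z1 criterion (Flammable Solid), so the solid fuel tablets are Group Z1.
Group Z8 quantity: three 858 g packs = 2.574 kg.
2.574 kg exceeds the road limit of 2.5 kg for Group Z8.
Group Z1 net quantity: (two 1 g packs = 2 g) + (three 0.1 oz packs = 8.52 g) = 10.52 g.
That exceeds the Group Z1 road limit of 2 g.

No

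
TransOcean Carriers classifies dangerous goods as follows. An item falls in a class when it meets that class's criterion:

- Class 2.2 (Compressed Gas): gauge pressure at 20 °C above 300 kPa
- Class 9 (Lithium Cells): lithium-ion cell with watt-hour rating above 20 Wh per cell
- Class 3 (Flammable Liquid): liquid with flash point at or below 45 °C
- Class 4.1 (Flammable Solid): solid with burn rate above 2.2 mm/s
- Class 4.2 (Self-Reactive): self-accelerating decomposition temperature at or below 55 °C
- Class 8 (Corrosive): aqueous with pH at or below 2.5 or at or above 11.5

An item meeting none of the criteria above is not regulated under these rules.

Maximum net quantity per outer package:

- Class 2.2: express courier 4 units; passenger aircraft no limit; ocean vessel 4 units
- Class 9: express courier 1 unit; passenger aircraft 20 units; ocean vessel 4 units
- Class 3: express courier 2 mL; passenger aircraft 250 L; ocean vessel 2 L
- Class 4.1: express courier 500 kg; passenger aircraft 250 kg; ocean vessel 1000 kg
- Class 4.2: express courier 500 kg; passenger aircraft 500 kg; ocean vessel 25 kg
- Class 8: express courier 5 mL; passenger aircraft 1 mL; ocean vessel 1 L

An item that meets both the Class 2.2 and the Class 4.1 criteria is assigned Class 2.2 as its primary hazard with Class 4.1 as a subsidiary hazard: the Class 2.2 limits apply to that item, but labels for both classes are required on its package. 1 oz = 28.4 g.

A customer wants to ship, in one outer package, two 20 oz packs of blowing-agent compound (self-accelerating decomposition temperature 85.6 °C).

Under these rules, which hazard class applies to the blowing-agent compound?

Not regulated

self-accelerating decomposition temperature 85.6 °C is not below 55 °C, so Class 4.2 does not apply.
No criterion is met, so the item is not regulated.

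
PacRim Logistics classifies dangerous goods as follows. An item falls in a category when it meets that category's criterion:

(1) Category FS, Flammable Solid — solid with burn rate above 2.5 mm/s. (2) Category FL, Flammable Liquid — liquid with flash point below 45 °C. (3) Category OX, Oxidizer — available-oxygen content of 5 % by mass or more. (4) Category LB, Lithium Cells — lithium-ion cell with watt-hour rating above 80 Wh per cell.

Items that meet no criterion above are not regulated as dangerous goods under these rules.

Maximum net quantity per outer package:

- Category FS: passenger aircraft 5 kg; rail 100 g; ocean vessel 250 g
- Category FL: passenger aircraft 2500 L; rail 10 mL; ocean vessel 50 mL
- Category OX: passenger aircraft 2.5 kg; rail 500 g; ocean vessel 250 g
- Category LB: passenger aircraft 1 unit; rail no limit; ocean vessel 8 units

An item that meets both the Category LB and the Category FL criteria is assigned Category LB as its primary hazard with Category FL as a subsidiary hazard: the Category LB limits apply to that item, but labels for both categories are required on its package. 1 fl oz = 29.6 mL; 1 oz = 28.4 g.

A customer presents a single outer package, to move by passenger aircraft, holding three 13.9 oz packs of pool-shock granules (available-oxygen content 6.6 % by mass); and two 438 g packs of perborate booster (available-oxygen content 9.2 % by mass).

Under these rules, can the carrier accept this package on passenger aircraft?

Yes

The pool-shock granules have available-oxygen content 6.6 % by mass, which is ≥ 5 % by mass, so they are Category OX (Oxidizer).
With available-oxygen content 9.2 % by mass (≥ 5 % by mass), the perborate booster falls in Category OX.
Category OX net quantity: (three 13.9 oz packs = 1184.28 g) + (two 438 g packs = 876 g) = 2060.28 g.
2060.28 g is within the passenger aircraft limit of 2.5 kg for Category OX.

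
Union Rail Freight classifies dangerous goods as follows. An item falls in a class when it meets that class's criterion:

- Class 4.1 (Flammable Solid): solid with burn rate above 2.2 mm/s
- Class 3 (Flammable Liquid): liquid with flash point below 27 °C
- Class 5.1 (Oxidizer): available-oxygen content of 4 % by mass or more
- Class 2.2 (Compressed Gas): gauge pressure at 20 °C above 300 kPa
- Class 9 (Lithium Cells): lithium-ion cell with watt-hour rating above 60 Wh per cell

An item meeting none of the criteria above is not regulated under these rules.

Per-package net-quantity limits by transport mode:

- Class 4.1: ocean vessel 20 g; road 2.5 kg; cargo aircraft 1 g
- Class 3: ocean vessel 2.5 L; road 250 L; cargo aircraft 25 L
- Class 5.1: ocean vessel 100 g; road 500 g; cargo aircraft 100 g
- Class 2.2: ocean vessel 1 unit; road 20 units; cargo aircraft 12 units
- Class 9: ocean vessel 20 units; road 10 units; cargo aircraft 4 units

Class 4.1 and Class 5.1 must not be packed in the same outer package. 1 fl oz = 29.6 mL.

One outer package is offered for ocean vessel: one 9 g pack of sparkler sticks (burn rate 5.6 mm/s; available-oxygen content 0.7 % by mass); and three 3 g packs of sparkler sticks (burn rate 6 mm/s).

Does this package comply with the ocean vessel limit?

Sparkler sticks: burn rate 5.6 mm/s > 2.2 mm/s → Class 4.1 (Flammable Solid).
Sparkler sticks: burn rate 6 mm/s > 2.2 mm/s → Class 4.1 (Flammable Solid).
Class 4.1 net quantity: 9 g + (three 3 g packs = 9 g) = 18 g.
18 g ≤ 20 g (ocean vessel limit, Class 4.1) — within limit.

Yes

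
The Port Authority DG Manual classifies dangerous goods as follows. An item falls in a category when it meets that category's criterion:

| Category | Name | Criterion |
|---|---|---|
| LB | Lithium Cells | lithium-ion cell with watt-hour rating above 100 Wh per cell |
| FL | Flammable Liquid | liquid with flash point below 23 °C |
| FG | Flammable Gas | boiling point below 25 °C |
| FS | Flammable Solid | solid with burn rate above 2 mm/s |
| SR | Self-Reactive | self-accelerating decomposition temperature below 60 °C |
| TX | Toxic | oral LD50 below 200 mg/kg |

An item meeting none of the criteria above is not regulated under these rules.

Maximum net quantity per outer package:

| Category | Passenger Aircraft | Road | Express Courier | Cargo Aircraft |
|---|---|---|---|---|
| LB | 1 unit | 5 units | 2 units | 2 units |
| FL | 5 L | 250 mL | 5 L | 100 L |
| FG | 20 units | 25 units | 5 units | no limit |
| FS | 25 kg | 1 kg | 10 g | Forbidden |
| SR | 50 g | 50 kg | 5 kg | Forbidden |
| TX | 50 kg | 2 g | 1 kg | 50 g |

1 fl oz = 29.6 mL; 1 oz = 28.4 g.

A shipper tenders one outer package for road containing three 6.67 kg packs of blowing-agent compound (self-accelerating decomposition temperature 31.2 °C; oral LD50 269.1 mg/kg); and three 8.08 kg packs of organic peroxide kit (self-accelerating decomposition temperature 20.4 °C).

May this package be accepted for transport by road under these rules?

Yes

Self-accelerating decomposition temperature 31.2 °C meets the Category SR criterion (Self-Reactive), so the blowing-agent compound is Category SR.
Organic peroxide kit: self-accelerating decomposition temperature 20.4 °C < 60 °C → Category SR (Self-Reactive).
Total Category SR: (three 6.67 kg packs = 20.01 kg) + (three 8.08 kg packs = 24.24 kg) = 44.25 kg.
44.25 kg ≤ 50 kg (road limit, Category SR) — within limit.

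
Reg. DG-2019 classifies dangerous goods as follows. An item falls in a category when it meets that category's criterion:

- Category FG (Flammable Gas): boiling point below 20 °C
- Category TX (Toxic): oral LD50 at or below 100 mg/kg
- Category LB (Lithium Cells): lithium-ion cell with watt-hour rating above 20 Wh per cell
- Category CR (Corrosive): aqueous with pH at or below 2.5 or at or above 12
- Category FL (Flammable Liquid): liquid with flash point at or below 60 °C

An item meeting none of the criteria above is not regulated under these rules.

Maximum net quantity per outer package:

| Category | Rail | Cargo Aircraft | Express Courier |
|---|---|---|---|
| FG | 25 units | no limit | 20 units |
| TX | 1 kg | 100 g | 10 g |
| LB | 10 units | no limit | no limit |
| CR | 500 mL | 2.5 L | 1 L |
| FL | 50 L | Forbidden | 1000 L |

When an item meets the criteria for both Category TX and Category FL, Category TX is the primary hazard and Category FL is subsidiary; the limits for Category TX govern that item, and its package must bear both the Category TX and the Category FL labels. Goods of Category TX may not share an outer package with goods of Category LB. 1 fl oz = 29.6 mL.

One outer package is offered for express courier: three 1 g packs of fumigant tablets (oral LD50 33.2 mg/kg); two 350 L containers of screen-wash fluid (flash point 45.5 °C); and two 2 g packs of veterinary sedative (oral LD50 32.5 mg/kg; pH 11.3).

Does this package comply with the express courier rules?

Yes

With oral LD50 33.2 mg/kg (≤ 100 mg/kg), the fumigant tablets fall in Category TX.
Screen-wash fluid: flash point 45.5 °C ≤ 60 °C → Category FL (Flammable Liquid).
The veterinary sedative has oral LD50 32.5 mg/kg, which is ≤ 100 mg/kg, so it is Category TX (Toxic).
Category TX net quantity: (three 1 g packs = 3 g) + (two 2 g packs = 4 g) = 7 g.
That is within the Category TX express courier limit of 10 g.
Category FL quantity: two 350 L containers = 700 L.
700 L ≤ 1000 L (express courier limit, Category FL) — within limit.
The segregation rule (Category TX with Category LB) does not apply to Category TX with Category FL.
Every hazard category is within its express courier limit and no segregation rule is violated.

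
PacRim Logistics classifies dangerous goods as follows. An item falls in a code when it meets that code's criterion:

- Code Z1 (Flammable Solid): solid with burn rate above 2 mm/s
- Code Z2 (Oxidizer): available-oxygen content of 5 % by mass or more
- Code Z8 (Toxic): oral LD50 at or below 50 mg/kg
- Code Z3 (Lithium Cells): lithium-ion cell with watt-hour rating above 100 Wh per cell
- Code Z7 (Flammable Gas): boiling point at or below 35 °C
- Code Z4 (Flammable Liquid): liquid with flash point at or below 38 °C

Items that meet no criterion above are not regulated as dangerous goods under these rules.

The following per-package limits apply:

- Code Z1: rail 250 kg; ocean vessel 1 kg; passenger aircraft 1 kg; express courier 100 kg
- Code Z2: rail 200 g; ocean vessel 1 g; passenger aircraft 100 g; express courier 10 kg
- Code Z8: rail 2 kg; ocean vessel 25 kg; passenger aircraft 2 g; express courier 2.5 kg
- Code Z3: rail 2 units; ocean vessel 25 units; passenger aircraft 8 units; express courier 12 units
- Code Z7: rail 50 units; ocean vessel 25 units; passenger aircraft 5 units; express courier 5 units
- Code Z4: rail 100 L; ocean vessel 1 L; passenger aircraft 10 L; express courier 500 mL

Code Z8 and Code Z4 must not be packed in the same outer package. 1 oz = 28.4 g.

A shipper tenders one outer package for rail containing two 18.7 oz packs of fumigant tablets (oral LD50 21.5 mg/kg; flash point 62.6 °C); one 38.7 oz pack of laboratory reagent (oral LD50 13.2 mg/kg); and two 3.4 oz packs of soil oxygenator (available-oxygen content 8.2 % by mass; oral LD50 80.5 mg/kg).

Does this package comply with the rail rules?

No

Oral LD50 21.5 mg/kg meets the Code Z8 criterion (Toxic), so the fumigant tablets are Code Z8.
Laboratory reagent: oral LD50 13.2 mg/kg ≤ 50 mg/kg → Code Z8 (Toxic).
The soil oxygenator has available-oxygen content 8.2 % by mass, which is ≥ 5 % by mass, so it is Code Z2 (Oxidizer).
Total Code Z8: (two 18.7 oz packs = 1062.16 g) + (one 38.7 oz pack = 1099.08 g) = 2161.24 g.
2161.24 g > 2 kg (rail limit, Code Z8) — over the limit.
Code Z2 quantity: two 3.4 oz packs = 193.12 g.
That is within the Code Z2 rail limit of 200 g.
The segregation rule (Code Z8 with Code Z4) does not apply to Code Z8 with Code Z2.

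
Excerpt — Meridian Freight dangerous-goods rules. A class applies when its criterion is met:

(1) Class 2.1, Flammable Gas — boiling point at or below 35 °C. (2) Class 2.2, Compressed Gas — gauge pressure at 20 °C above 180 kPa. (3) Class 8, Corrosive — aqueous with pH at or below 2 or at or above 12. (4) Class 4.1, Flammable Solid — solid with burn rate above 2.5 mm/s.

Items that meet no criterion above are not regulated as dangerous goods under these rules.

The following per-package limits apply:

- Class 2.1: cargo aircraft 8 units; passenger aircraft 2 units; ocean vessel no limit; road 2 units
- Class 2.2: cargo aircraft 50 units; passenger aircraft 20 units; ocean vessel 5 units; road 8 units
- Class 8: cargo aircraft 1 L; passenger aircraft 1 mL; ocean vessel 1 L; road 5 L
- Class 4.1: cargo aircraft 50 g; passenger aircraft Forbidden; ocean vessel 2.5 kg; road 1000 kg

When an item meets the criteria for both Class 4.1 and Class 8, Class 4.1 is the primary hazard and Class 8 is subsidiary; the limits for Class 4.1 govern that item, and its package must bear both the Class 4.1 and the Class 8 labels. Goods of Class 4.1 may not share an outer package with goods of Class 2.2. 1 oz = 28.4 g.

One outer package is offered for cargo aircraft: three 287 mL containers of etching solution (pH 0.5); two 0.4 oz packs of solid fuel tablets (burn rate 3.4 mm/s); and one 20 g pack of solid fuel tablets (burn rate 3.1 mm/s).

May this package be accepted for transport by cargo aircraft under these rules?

Yes

pH 0.5 meets the Class 8 criterion (Corrosive), so the etching solution is Class 8.
Burn rate 3.4 mm/s meets the Class 4.1 criterion (Flammable Solid), so the solid fuel tablets are Class 4.1.
Burn rate 3.1 mm/s meets the Class 4.1 criterion (Flammable Solid), so the solid fuel tablets are Class 4.1.
Class 4.1 net quantity: (two 0.4 oz packs = 22.72 g) + 20 g = 42.72 g.
42.72 g ≤ 50 g (cargo aircraft limit, Class 4.1) — within limit.
Class 8 quantity: three 287 mL containers = 861 mL.
That is within the Class 8 cargo aircraft limit of 1 L.
The segregation rule (Class 4.1 with Class 2.2) does not apply to Class 4.1 with Class 8.
Every hazard class is within its cargo aircraft limit and no segregation rule is violated.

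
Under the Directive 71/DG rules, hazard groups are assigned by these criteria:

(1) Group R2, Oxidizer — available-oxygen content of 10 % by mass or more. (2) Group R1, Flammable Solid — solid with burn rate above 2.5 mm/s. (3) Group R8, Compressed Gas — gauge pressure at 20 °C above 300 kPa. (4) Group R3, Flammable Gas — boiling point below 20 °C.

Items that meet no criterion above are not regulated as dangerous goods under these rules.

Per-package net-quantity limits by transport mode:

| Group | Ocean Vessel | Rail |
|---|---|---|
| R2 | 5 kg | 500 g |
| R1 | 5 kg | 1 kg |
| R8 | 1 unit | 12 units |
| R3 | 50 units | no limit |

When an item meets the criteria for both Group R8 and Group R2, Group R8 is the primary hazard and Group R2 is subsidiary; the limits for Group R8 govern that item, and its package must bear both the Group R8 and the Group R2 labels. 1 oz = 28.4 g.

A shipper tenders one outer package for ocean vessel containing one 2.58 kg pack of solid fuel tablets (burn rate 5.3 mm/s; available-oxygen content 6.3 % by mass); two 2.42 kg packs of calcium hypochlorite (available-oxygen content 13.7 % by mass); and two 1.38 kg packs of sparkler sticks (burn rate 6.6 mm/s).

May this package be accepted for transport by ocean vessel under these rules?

Solid fuel tablets: burn rate 5.3 mm/s > 2.5 mm/s → Group R1 (Flammable Solid).
The calcium hypochlorite has available-oxygen content 13.7 % by mass, which is ≥ 10 % by mass, so it is Group R2 (Oxidizer).
Sparkler sticks: burn rate 6.6 mm/s > 2.5 mm/s → Group R1 (Flammable Solid).
Total Group R1: 2.58 kg + (two 1.38 kg packs = 2.76 kg) = 5.34 kg.
5.34 kg > 5 kg (ocean vessel limit, Group R1) — over the limit.
Group R2 quantity: two 2.42 kg packs = 4.84 kg.
4.84 kg is within the ocean vessel limit of 5 kg for Group R2.

No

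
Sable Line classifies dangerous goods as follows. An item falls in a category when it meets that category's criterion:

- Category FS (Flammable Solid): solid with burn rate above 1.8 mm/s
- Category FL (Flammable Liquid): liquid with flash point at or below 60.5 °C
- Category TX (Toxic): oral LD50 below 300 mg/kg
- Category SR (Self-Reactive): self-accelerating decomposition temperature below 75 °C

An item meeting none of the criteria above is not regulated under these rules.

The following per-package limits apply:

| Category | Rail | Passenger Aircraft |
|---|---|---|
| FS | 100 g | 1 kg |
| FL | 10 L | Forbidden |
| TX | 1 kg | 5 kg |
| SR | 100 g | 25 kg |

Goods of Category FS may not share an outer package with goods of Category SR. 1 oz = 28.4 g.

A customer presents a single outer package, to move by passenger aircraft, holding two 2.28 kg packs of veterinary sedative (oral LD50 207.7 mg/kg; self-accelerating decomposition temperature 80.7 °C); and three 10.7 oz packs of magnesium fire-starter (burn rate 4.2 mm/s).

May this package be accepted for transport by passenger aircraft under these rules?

Yes

Oral LD50 207.7 mg/kg meets the Category TX criterion (Toxic), so the veterinary sedative is Category TX.
With burn rate 4.2 mm/s (> 1.8 mm/s), the magnesium fire-starter falls in Category FS.
Category TX quantity: two 2.28 kg packs = 4.56 kg.
That is within the Category TX passenger aircraft limit of 5 kg.
Category FS quantity: three 10.7 oz packs = 911.64 g.
911.64 g is within the passenger aircraft limit of 1 kg for Category FS.
The segregation rule (Category FS with Category SR) does not apply to Category TX with Category FS.
Every hazard category is within its passenger aircraft limit and no segregation rule is violated.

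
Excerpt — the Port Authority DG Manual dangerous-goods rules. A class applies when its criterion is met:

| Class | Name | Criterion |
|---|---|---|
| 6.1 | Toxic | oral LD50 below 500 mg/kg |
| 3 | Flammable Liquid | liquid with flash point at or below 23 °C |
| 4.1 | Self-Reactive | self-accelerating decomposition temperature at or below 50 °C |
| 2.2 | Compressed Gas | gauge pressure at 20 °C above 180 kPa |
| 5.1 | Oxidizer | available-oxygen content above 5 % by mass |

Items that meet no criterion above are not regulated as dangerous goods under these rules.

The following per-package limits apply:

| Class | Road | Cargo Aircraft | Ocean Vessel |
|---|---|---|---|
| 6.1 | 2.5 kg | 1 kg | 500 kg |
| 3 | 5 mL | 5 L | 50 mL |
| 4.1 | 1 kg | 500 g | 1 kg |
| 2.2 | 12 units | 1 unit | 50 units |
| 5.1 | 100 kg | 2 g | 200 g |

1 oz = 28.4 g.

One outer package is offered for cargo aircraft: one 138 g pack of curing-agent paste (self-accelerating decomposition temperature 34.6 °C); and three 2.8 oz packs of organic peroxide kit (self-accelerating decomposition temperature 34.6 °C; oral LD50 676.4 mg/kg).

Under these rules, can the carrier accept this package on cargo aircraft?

Yes

Curing-agent paste: self-accelerating decomposition temperature 34.6 °C ≤ 50 °C → Class 4.1 (Self-Reactive).
The organic peroxide kit has self-accelerating decomposition temperature 34.6 °C, which is ≤ 50 °C, so it is Class 4.1 (Self-Reactive).
Total Class 4.1: 138 g + (three 2.8 oz packs = 238.56 g) = 376.56 g.
That is within the Class 4.1 cargo aircraft limit of 500 g.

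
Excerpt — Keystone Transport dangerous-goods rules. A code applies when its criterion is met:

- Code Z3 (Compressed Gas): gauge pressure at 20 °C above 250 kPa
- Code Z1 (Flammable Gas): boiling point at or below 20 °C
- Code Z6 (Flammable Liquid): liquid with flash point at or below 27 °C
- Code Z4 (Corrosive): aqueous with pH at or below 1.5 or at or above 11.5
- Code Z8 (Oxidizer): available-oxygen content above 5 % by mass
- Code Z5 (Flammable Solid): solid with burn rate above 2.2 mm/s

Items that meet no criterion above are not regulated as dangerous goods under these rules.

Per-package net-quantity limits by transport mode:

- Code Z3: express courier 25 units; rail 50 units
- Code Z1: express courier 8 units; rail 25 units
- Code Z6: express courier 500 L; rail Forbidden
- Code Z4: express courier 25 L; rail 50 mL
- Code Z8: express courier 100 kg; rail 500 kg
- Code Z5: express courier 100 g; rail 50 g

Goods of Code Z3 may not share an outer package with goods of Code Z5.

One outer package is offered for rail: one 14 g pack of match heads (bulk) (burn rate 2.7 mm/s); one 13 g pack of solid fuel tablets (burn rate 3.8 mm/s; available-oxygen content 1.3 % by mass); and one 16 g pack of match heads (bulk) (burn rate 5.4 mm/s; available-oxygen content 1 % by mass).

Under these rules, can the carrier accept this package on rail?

Yes

With burn rate 2.7 mm/s (> 2.2 mm/s), the match heads (bulk) fall in Code Z5.
Burn rate 3.8 mm/s meets the Code Z5 criterion (Flammable Solid), so the solid fuel tablets are Code Z5.
With burn rate 5.4 mm/s (> 2.2 mm/s), the match heads (bulk) fall in Code Z5.
Total Code Z5: 14 g + 13 g + 16 g = 43 g.
43 g ≤ 50 g (rail limit, Code Z5) — within limit.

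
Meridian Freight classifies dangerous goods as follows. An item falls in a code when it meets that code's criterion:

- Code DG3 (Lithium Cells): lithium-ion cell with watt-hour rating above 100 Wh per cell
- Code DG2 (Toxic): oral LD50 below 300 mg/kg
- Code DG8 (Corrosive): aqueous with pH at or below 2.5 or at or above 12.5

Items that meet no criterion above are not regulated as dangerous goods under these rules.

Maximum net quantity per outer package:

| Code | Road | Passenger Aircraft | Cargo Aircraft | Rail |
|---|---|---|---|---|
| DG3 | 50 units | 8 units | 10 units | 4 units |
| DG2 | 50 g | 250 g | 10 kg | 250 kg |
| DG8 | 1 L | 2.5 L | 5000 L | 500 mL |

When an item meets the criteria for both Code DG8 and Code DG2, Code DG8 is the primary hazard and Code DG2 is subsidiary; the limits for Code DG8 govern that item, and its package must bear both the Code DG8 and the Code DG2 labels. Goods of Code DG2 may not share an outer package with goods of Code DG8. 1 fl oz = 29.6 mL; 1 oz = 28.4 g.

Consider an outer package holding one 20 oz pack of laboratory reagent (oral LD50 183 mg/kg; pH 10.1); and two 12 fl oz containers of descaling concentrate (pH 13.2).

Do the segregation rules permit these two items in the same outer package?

Laboratory reagent: oral LD50 183 mg/kg < 300 mg/kg → Code DG2 (Toxic).
Descaling concentrate: pH 13.2 ≥ 12.5 → Code DG8 (Corrosive).
Code DG2 and Code DG8 may not share an outer package.

No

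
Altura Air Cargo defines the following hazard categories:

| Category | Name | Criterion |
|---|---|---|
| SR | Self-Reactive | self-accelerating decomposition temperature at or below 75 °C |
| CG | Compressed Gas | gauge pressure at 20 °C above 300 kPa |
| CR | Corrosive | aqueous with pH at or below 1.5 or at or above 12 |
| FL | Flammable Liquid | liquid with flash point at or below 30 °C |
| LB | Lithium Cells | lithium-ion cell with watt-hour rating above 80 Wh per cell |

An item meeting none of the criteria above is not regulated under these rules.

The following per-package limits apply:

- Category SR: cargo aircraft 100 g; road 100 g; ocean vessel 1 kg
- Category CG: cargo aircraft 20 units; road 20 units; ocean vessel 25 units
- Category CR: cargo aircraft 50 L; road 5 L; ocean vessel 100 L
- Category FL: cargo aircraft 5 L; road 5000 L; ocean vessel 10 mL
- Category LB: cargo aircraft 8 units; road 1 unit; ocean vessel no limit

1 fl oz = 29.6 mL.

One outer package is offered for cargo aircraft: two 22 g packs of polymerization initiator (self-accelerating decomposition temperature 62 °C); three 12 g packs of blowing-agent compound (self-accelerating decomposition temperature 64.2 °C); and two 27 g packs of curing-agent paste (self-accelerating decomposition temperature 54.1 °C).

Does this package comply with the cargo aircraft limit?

No

With self-accelerating decomposition temperature 62 °C (≤ 75 °C), the polymerization initiator falls in Category SR.
The blowing-agent compound has self-accelerating decomposition temperature 64.2 °C, which is ≤ 75 °C, so it is Category SR (Self-Reactive).
Self-accelerating decomposition temperature 54.1 °C meets the Category SR criterion (Self-Reactive), so the curing-agent paste is Category SR.
Category SR net quantity: (two 22 g packs = 44 g) + (three 12 g packs = 36 g) + (two 27 g packs = 54 g) = 134 g.
134 g exceeds the cargo aircraft limit of 100 g for Category SR.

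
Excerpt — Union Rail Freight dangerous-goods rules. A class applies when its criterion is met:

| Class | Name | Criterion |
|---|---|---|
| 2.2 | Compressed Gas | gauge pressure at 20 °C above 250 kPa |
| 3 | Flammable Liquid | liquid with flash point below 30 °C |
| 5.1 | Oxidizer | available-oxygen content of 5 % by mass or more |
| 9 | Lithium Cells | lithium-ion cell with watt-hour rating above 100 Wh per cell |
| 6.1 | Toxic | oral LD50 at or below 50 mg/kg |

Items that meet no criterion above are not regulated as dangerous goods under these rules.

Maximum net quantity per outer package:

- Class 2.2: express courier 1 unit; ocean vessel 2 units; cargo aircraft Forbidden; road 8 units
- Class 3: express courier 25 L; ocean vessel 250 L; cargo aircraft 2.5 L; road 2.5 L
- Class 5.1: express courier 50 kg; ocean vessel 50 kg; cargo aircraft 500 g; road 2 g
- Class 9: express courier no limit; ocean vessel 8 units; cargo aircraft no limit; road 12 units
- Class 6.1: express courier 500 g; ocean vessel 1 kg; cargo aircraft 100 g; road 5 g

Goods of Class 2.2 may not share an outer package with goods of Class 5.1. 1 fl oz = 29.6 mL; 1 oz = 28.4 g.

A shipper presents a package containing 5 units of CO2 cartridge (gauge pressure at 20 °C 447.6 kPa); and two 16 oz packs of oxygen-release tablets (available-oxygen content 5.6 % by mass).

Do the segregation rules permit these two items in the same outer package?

CO2 cartridge: gauge pressure at 20 °C 447.6 kPa > 250 kPa → Class 2.2 (Compressed Gas).
Available-oxygen content 5.6 % by mass meets the Class 5.1 criterion (Oxidizer), so the oxygen-release tablets are Class 5.1.
Class 2.2 and Class 5.1 may not share an outer package.

No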